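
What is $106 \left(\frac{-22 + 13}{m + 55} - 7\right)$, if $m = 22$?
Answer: $- \frac{58088}{77} \approx -754.39$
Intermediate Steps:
$106 \left(\frac{-22 + 13}{m + 55} - 7\right) = 106 \left(\frac{-22 + 13}{22 + 55} - 7\right) = 106 \left(- \frac{9}{77} - 7\right) = 106 \left(- \frac{548}{77}\right) = - \frac{58088}{77}$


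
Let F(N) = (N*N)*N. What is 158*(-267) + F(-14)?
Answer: -44930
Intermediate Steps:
F(N) = N**3 (F(N) = N**2*N = N**3)
158*(-267) + F(-14) = 158*(-267) + (-14)**3 = -42186 - 2744 = -44930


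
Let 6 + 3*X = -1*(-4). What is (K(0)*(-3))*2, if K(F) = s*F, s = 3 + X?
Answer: 0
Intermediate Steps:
X = -⅔ (X = -2 + (-1*(-4))/3 = -2 + (⅓)*4 = -2 + 4/3 = -⅔ ≈ -0.66667)
s = 7/3 (s = 3 - ⅔ = 7/3 ≈ 2.3333)
K(F) = 7*F/3
(K(0)*(-3))*2 = (((7/3)*0)*(-3))*2 = (0*(-3))*2 = 0*2 = 0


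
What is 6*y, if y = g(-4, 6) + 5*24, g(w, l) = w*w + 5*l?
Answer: 996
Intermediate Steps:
g(w, l) = w² + 5*l
y = 166 (y = ((-4)² + 5*6) + 5*24 = (16 + 30) + 120 = 46 + 120 = 166)
6*y = 6*166 = 996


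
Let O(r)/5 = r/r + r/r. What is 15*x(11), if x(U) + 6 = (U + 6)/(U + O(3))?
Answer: -545/7 ≈ -77.857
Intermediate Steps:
O(r) = 10 (O(r) = 5*(r/r + r/r) = 5*(1 + 1) = 5*2 = 10)
x(U) = -6 + (6 + U)/(10 + U) (x(U) = -6 + (U + 6)/(U + 10) = -6 + (6 + U)/(10 + U))
15*x(11) = 15*((-54 - 5*11)/(10 + 11)) = 15*((-54 - 55)/21) = 15*((1/21)*(-109)) = 15*(-109/21) = -545/7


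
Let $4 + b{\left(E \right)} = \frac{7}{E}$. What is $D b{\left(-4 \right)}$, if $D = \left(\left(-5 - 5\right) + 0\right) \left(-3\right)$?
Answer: $- \frac{345}{2} \approx -172.5$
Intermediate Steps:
$b{\left(E \right)} = -4 + \frac{7}{E}$
$D = 30$ ($D = \left(-10 + 0\right) \left(-3\right) = \left(-10\right) \left(-3\right) = 30$)
$D b{\left(-4 \right)} = 30 \left(-4 + \frac{7}{-4}\right) = 30 \left(-4 + 7 \left(- \frac{1}{4}\right)\right) = 30 \left(-4 - \frac{7}{4}\right) = 30 \left(- \frac{23}{4}\right) = - \frac{345}{2}$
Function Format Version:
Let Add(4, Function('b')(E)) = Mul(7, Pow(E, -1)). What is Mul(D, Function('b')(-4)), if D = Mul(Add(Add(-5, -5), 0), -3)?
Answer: Rational(-345, 2) ≈ -172.50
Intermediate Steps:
Function('b')(E) = Add(-4, Mul(7, Pow(E, -1)))
D = 30 (D = Mul(Add(-10, 0), -3) = Mul(-10, -3) = 30)
Mul(D, Function('b')(-4)) = Mul(30, Add(-4, Mul(7, Pow(-4, -1)))) = Mul(30, Add(-4, Mul(7, Rational(-1, 4)))) = Mul(30, Add(-4, Rational(-7, 4))) = Mul(30, Rational(-23, 4)) = Rational(-345, 2)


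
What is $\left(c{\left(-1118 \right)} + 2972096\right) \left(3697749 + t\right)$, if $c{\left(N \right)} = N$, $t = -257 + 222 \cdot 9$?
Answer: $10991103401220$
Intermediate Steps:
$t = 1741$ ($t = -257 + 1998 = 1741$)
$\left(c{\left(-1118 \right)} + 2972096\right) \left(3697749 + t\right) = \left(-1118 + 2972096\right) \left(3697749 + 1741\right) = 2970978 \cdot 3699490 = 10991103401220$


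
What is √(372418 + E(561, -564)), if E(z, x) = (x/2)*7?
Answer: 2*√92611 ≈ 608.64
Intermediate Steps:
E(z, x) = 7*x/2 (E(z, x) = (x*(½))*7 = (x/2)*7 = 7*x/2)
√(372418 + E(561, -564)) = √(372418 + (7/2)*(-564)) = √(372418 - 1974) = √370444 = 2*√92611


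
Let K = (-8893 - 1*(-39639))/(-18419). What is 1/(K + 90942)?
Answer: 18419/1675029952 ≈ 1.0996e-5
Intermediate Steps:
K = -30746/18419 (K = (-8893 + 39639)*(-1/18419) = 30746*(-1/18419) = -30746/18419 ≈ -1.6693)
1/(K + 90942) = 1/(-30746/18419 + 90942) = 1/(1675029952/18419) = 18419/1675029952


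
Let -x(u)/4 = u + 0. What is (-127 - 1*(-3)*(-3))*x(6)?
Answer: 3264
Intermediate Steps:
x(u) = -4*u (x(u) = -4*(u + 0) = -4*u)
(-127 - 1*(-3)*(-3))*x(6) = (-127 - 1*(-3)*(-3))*(-4*6) = (-127 + 3*(-3))*(-24) = (-127 - 9)*(-24) = -136*(-24) = 3264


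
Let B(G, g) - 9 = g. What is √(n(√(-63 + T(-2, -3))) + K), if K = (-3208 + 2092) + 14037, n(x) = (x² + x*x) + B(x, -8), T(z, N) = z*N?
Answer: 2*√3202 ≈ 113.17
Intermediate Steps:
B(G, g) = 9 + g
T(z, N) = N*z
n(x) = 1 + 2*x² (n(x) = (x² + x*x) + (9 - 8) = (x² + x²) + 1 = 2*x² + 1 = 1 + 2*x²)
K = 12921 (K = -1116 + 14037 = 12921)
√(n(√(-63 + T(-2, -3))) + K) = √((1 + 2*(√(-63 - 3*(-2)))²) + 12921) = √((1 + 2*(√(-63 + 6))²) + 12921) = √((1 + 2*(√(-57))²) + 12921) = √((1 + 2*(I*√57)²) + 12921) = √((1 + 2*(-57)) + 12921) = √((1 - 114) + 12921) = √(-113 + 12921) = √12808 = 2*√3202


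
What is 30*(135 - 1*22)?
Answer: 3390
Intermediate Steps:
30*(135 - 1*22) = 30*(135 - 22) = 30*113 = 3390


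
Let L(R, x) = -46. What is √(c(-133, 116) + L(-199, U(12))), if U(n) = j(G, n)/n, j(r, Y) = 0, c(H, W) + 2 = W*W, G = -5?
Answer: 4*√838 ≈ 115.79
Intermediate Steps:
c(H, W) = -2 + W² (c(H, W) = -2 + W*W = -2 + W²)
U(n) = 0 (U(n) = 0/n = 0)
√(c(-133, 116) + L(-199, U(12))) = √((-2 + 116²) - 46) = √((-2 + 13456) - 46) = √(13454 - 46) = √13408 = 4*√838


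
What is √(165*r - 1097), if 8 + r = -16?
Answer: I*√5057 ≈ 71.113*I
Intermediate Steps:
r = -24 (r = -8 - 16 = -24)
√(165*r - 1097) = √(165*(-24) - 1097) = √(-3960 - 1097) = √(-5057) = I*√5057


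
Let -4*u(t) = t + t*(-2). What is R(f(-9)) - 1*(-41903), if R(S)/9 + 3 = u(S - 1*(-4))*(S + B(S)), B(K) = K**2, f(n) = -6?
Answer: 41741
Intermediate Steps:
u(t) = t/4 (u(t) = -(t + t*(-2))/4 = -(t - 2*t)/4 = -(-1)*t/4 = t/4)
R(S) = -27 + 9*(1 + S/4)*(S + S**2) (R(S) = -27 + 9*(((S - 1*(-4))/4)*(S + S**2)) = -27 + 9*(((S + 4)/4)*(S + S**2)) = -27 + 9*(((4 + S)/4)*(S + S**2)) = -27 + 9*((1 + S/4)*(S + S**2)) = -27 + 9*(1 + S/4)*(S + S**2))
R(f(-9)) - 1*(-41903) = (-27 + 9*(-6) + (9/4)*(-6)**3 + (45/4)*(-6)**2) - 1*(-41903) = (-27 - 54 + (9/4)*(-216) + (45/4)*36) + 41903 = (-27 - 54 - 486 + 405) + 41903 = -162 + 41903 = 41741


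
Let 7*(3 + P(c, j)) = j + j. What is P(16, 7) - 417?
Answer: -418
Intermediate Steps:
P(c, j) = -3 + 2*j/7 (P(c, j) = -3 + (j + j)/7 = -3 + (2*j)/7 = -3 + 2*j/7)
P(16, 7) - 417 = (-3 + (2/7)*7) - 417 = (-3 + 2) - 417 = -1 - 417 = -418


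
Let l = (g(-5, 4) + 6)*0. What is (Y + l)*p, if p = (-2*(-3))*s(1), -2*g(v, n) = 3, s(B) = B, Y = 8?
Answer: 48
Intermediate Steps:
g(v, n) = -3/2 (g(v, n) = -½*3 = -3/2)
l = 0 (l = (-3/2 + 6)*0 = (9/2)*0 = 0)
p = 6 (p = -2*(-3)*1 = 6*1 = 6)
(Y + l)*p = (8 + 0)*6 = 8*6 = 48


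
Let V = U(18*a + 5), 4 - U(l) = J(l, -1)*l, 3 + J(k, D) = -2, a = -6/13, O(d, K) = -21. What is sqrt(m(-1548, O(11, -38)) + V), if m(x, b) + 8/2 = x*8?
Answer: I*sqrt(2095691)/13 ≈ 111.36*I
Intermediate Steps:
a = -6/13 (a = -6*1/13 = -6/13 ≈ -0.46154)
m(x, b) = -4 + 8*x (m(x, b) = -4 + x*8 = -4 + 8*x)
J(k, D) = -5 (J(k, D) = -3 - 2 = -5)
U(l) = 4 + 5*l (U(l) = 4 - (-5)*l = 4 + 5*l)
V = -163/13 (V = 4 + 5*(18*(-6/13) + 5) = 4 + 5*(-108/13 + 5) = 4 + 5*(-43/13) = 4 - 215/13 = -163/13 ≈ -12.538)
sqrt(m(-1548, O(11, -38)) + V) = sqrt((-4 + 8*(-1548)) - 163/13) = sqrt((-4 - 12384) - 163/13) = sqrt(-12388 - 163/13) = sqrt(-161207/13) = I*sqrt(2095691)/13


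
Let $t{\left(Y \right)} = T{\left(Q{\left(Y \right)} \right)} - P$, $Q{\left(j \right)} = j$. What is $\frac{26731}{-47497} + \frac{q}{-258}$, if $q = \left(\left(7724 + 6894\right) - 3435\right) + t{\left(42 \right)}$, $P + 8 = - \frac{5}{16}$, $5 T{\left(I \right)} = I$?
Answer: $- \frac{14369315803}{326779360} \approx -43.973$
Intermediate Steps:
$T{\left(I \right)} = \frac{I}{5}$
$P = - \frac{133}{16}$ ($P = -8 - \frac{5}{16} = - \frac{133}{16} \approx -8.3125$)
$t{\left(Y \right)} = \frac{133}{16} + \frac{Y}{5}$ ($t{\left(Y \right)} = \frac{Y}{5} - - \frac{133}{16} = \frac{Y}{5} + \frac{133}{16} = \frac{133}{16} + \frac{Y}{5}$)
$q = \frac{895977}{80}$ ($q = \left(\left(7724 + 6894\right) - 3435\right) + \left(\frac{133}{16} + \frac{1}{5} \cdot 42\right) = \left(14618 - 3435\right) + \left(\frac{133}{16} + \frac{42}{5}\right) = 11183 + \frac{1337}{80} = \frac{895977}{80} \approx 11200.0$)
$\frac{26731}{-47497} + \frac{q}{-258} = \frac{26731}{-47497} + \frac{895977}{80 \left(-258\right)} = 26731 \left(- \frac{1}{47497}\right) + \frac{895977}{80} \left(- \frac{1}{258}\right) = - \frac{26731}{47497} - \frac{298659}{6880} = - \frac{14369315803}{326779360}$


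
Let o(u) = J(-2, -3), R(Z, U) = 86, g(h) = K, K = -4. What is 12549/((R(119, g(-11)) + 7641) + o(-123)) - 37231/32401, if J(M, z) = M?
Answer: 39663558/83432575 ≈ 0.47540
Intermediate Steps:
g(h) = -4
o(u) = -2
12549/((R(119, g(-11)) + 7641) + o(-123)) - 37231/32401 = 12549/((86 + 7641) - 2) - 37231/32401 = 12549/(7727 - 2) - 37231*1/32401 = 12549/7725 - 37231/32401 = 12549*(1/7725) - 37231/32401 = 4183/2575 - 37231/32401 = 39663558/83432575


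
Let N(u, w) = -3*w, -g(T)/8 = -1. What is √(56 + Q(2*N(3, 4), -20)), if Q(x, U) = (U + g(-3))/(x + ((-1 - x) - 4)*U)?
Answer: √571559/101 ≈ 7.4853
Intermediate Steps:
g(T) = 8 (g(T) = -8*(-1) = 8)
Q(x, U) = (8 + U)/(x + U*(-5 - x)) (Q(x, U) = (U + 8)/(x + ((-1 - x) - 4)*U) = (8 + U)/(x + (-5 - x)*U) = (8 + U)/(x + U*(-5 - x)))
√(56 + Q(2*N(3, 4), -20)) = √(56 + (-8 - 1*(-20))/(-2*(-3*4) + 5*(-20) - 40*(-3*4))) = √(56 + (-8 + 20)/(-2*(-12) - 100 - 40*(-12))) = √(56 + 12/(-1*(-24) - 100 - 20*(-24))) = √(56 + 12/(24 - 100 + 480)) = √(56 + 12/404) = √(56 + (1/404)*12) = √(56 + 3/101) = √(5659/101) = √571559/101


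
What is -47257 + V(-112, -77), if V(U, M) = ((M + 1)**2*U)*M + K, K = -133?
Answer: 49764834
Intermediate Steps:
V(U, M) = -133 + M*U*(1 + M)**2 (V(U, M) = ((M + 1)**2*U)*M - 133 = ((1 + M)**2*U)*M - 133 = (U*(1 + M)**2)*M - 133 = M*U*(1 + M)**2 - 133 = -133 + M*U*(1 + M)**2)
-47257 + V(-112, -77) = -47257 + (-133 - 77*(-112)*(1 - 77)**2) = -47257 + (-133 - 77*(-112)*(-76)**2) = -47257 + (-133 - 77*(-112)*5776) = -47257 + (-133 + 49812224) = -47257 + 49812091 = 49764834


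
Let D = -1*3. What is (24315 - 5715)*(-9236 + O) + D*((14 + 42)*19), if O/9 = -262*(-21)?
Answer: 749242008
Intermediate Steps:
O = 49518 (O = 9*(-262*(-21)) = 9*5502 = 49518)
D = -3
(24315 - 5715)*(-9236 + O) + D*((14 + 42)*19) = (24315 - 5715)*(-9236 + 49518) - 3*(14 + 42)*19 = 18600*40282 - 168*19 = 749245200 - 3*1064 = 749245200 - 3192 = 749242008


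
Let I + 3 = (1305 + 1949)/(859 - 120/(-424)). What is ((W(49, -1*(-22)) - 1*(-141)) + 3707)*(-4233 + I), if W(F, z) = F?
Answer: -375560612325/22771 ≈ -1.6493e+7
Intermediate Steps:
I = 17918/22771 (I = -3 + (1305 + 1949)/(859 - 120/(-424)) = -3 + 3254/(859 - 120*(-1/424)) = -3 + 3254/(859 + 15/53) = -3 + 3254/(45542/53) = -3 + 3254*(53/45542) = -3 + 86231/22771 = 17918/22771 ≈ 0.78688)
((W(49, -1*(-22)) - 1*(-141)) + 3707)*(-4233 + I) = ((49 - 1*(-141)) + 3707)*(-4233 + 17918/22771) = ((49 + 141) + 3707)*(-96371725/22771) = (190 + 3707)*(-96371725/22771) = 3897*(-96371725/22771) = -375560612325/22771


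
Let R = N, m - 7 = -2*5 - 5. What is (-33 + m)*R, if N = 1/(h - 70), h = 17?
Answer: 41/53 ≈ 0.77359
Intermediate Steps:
N = -1/53 (N = 1/(17 - 70) = 1/(-53) = -1/53 ≈ -0.018868)
m = -8 (m = 7 + (-2*5 - 5) = 7 + (-10 - 5) = 7 - 15 = -8)
R = -1/53 ≈ -0.018868
(-33 + m)*R = (-33 - 8)*(-1/53) = -41*(-1/53) = 41/53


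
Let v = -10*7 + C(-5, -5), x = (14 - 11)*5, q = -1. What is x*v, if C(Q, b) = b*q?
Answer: -975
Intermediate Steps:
x = 15 (x = 3*5 = 15)
C(Q, b) = -b (C(Q, b) = b*(-1) = -b)
v = -65 (v = -10*7 - 1*(-5) = -70 + 5 = -65)
x*v = 15*(-65) = -975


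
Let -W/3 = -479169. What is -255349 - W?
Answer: -1692856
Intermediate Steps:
W = 1437507 (W = -3*(-479169) = 1437507)
-255349 - W = -255349 - 1*1437507 = -255349 - 1437507 = -1692856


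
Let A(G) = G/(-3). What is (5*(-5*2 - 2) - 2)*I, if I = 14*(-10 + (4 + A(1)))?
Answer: 16492/3 ≈ 5497.3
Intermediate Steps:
A(G) = -G/3 (A(G) = G*(-⅓) = -G/3)
I = -266/3 (I = 14*(-10 + (4 - ⅓*1)) = 14*(-10 + (4 - ⅓)) = 14*(-10 + 11/3) = 14*(-19/3) = -266/3 ≈ -88.667)
(5*(-5*2 - 2) - 2)*I = (5*(-5*2 - 2) - 2)*(-266/3) = (5*(-10 - 2) - 2)*(-266/3) = (5*(-12) - 2)*(-266/3) = (-60 - 2)*(-266/3) = -62*(-266/3) = 16492/3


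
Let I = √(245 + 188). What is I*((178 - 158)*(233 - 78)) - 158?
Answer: -158 + 3100*√433 ≈ 64349.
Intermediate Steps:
I = √433 ≈ 20.809
I*((178 - 158)*(233 - 78)) - 158 = √433*((178 - 158)*(233 - 78)) - 158 = √433*(20*155) - 158 = √433*3100 - 158 = 3100*√433 - 158 = -158 + 3100*√433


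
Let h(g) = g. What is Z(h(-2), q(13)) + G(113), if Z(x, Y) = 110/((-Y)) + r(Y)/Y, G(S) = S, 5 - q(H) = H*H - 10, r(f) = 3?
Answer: 17509/154 ≈ 113.69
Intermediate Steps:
q(H) = 15 - H**2 (q(H) = 5 - (H*H - 10) = 5 - (H**2 - 10) = 5 - (-10 + H**2) = 5 + (10 - H**2) = 15 - H**2)
Z(x, Y) = -107/Y (Z(x, Y) = 110/((-Y)) + 3/Y = 110*(-1/Y) + 3/Y = -110/Y + 3/Y = -107/Y)
Z(h(-2), q(13)) + G(113) = -107/(15 - 1*13**2) + 113 = -107/(15 - 1*169) + 113 = -107/(15 - 169) + 113 = -107/(-154) + 113 = -107*(-1/154) + 113 = 107/154 + 113 = 17509/154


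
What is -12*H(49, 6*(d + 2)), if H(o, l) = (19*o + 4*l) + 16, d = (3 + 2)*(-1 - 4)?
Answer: -4740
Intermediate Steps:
d = -25 (d = 5*(-5) = -25)
H(o, l) = 16 + 4*l + 19*o (H(o, l) = (4*l + 19*o) + 16 = 16 + 4*l + 19*o)
-12*H(49, 6*(d + 2)) = -12*(16 + 4*(6*(-25 + 2)) + 19*49) = -12*(16 + 4*(6*(-23)) + 931) = -12*(16 + 4*(-138) + 931) = -12*(16 - 552 + 931) = -12*395 = -4740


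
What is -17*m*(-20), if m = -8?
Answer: -2720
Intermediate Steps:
-17*m*(-20) = -17*(-8)*(-20) = 136*(-20) = -2720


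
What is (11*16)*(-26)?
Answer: -4576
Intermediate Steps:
(11*16)*(-26) = 176*(-26) = -4576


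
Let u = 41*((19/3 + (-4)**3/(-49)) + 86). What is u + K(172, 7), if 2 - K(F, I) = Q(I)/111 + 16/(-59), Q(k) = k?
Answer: 1232717384/320901 ≈ 3841.4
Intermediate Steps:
K(F, I) = 134/59 - I/111 (K(F, I) = 2 - (I/111 + 16/(-59)) = 2 - (I*(1/111) + 16*(-1/59)) = 2 - (I/111 - 16/59) = 2 - (-16/59 + I/111) = 2 + (16/59 - I/111) = 134/59 - I/111)
u = 564365/147 (u = 41*((19*(1/3) - 64*(-1/49)) + 86) = 41*((19/3 + 64/49) + 86) = 41*(1123/147 + 86) = 41*(13765/147) = 564365/147 ≈ 3839.2)
u + K(172, 7) = 564365/147 + (134/59 - 1/111*7) = 564365/147 + (134/59 - 7/111) = 564365/147 + 14461/6549 = 1232717384/320901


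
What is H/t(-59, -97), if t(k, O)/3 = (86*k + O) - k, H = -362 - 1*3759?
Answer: 4121/15336 ≈ 0.26871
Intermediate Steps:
H = -4121 (H = -362 - 3759 = -4121)
t(k, O) = 3*O + 255*k (t(k, O) = 3*((86*k + O) - k) = 3*((O + 86*k) - k) = 3*(O + 85*k) = 3*O + 255*k)
H/t(-59, -97) = -4121/(3*(-97) + 255*(-59)) = -4121/(-291 - 15045) = -4121/(-15336) = -4121*(-1/15336) = 4121/15336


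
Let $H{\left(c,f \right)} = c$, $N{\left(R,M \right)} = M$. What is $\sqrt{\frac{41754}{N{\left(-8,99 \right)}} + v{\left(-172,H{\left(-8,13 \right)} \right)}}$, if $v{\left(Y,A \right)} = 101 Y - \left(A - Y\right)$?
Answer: $\frac{i \sqrt{18637410}}{33} \approx 130.82 i$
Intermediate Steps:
$v{\left(Y,A \right)} = - A + 102 Y$
$\sqrt{\frac{41754}{N{\left(-8,99 \right)}} + v{\left(-172,H{\left(-8,13 \right)} \right)}} = \sqrt{\frac{41754}{99} + \left(\left(-1\right) \left(-8\right) + 102 \left(-172\right)\right)} = \sqrt{41754 \cdot \frac{1}{99} + \left(8 - 17544\right)} = \sqrt{\frac{13918}{33} - 17536} = \sqrt{- \frac{564770}{33}} = \frac{i \sqrt{18637410}}{33}$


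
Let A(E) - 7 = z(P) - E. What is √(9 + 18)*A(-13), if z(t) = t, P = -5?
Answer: 45*√3 ≈ 77.942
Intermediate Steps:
A(E) = 2 - E (A(E) = 7 + (-5 - E) = 2 - E)
√(9 + 18)*A(-13) = √(9 + 18)*(2 - 1*(-13)) = √27*(2 + 13) = (3*√3)*15 = 45*√3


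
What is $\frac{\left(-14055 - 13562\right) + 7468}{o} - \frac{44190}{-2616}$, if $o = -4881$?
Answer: $\frac{44733529}{2128116} \approx 21.02$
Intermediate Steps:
$\frac{\left(-14055 - 13562\right) + 7468}{o} - \frac{44190}{-2616} = \frac{\left(-14055 - 13562\right) + 7468}{-4881} - \frac{44190}{-2616} = \left(-27617 + 7468\right) \left(- \frac{1}{4881}\right) - - \frac{7365}{436} = \left(-20149\right) \left(- \frac{1}{4881}\right) + \frac{7365}{436} = \frac{20149}{4881} + \frac{7365}{436} = \frac{44733529}{2128116}$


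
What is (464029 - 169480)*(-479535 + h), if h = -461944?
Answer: -277311697971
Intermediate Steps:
(464029 - 169480)*(-479535 + h) = (464029 - 169480)*(-479535 - 461944) = 294549*(-941479) = -277311697971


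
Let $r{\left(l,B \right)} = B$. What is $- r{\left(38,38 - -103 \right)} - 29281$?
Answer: $-29422$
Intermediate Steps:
$- r{\left(38,38 - -103 \right)} - 29281 = - (38 - -103) - 29281 = - (38 + 103) - 29281 = \left(-1\right) 141 - 29281 = -141 - 29281 = -29422$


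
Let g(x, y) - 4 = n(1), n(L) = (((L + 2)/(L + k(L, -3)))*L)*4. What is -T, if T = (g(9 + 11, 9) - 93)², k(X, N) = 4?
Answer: -187489/25 ≈ -7499.6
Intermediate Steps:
n(L) = 4*L*(2 + L)/(4 + L) (n(L) = (((L + 2)/(L + 4))*L)*4 = (((2 + L)/(4 + L))*L)*4 = (L*(2 + L)/(4 + L))*4 = 4*L*(2 + L)/(4 + L))
g(x, y) = 32/5 (g(x, y) = 4 + 4*1*(2 + 1)/(4 + 1) = 4 + 4*1*3/5 = 4 + 4*1*(⅕)*3 = 4 + 12/5 = 32/5)
T = 187489/25 (T = (32/5 - 93)² = (-433/5)² = 187489/25 ≈ 7499.6)
-T = -1*187489/25 = -187489/25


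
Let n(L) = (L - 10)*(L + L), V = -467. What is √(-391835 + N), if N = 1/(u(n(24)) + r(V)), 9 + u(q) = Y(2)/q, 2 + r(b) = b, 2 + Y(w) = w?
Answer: I*√89528028618/478 ≈ 625.97*I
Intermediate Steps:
Y(w) = -2 + w
r(b) = -2 + b
n(L) = 2*L*(-10 + L) (n(L) = (-10 + L)*(2*L) = 2*L*(-10 + L))
u(q) = -9 (u(q) = -9 + (-2 + 2)/q = -9 + 0/q = -9 + 0 = -9)
N = -1/478 (N = 1/(-9 + (-2 - 467)) = 1/(-9 - 469) = 1/(-478) = -1/478 ≈ -0.0020920)
√(-391835 + N) = √(-391835 - 1/478) = √(-187297131/478) = I*√89528028618/478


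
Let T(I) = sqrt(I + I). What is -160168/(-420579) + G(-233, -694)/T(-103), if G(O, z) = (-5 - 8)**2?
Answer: 160168/420579 - 169*I*sqrt(206)/206 ≈ 0.38083 - 11.775*I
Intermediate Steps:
T(I) = sqrt(2)*sqrt(I) (T(I) = sqrt(2*I) = sqrt(2)*sqrt(I))
G(O, z) = 169 (G(O, z) = (-13)**2 = 169)
-160168/(-420579) + G(-233, -694)/T(-103) = -160168/(-420579) + 169/((sqrt(2)*sqrt(-103))) = -160168*(-1/420579) + 169/((sqrt(2)*(I*sqrt(103)))) = 160168/420579 + 169/((I*sqrt(206))) = 160168/420579 + 169*(-I*sqrt(206)/206) = 160168/420579 - 169*I*sqrt(206)/206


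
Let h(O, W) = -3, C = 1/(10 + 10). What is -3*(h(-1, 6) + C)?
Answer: 177/20 ≈ 8.8500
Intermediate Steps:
C = 1/20 ≈ 0.050000
-3*(h(-1, 6) + C) = -3*(-3 + 1/20) = -3*(-59/20) = 177/20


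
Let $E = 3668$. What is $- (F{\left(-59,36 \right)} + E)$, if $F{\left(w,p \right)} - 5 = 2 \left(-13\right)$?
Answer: $-3647$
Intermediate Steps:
$F{\left(w,p \right)} = -21$ ($F{\left(w,p \right)} = 5 + 2 \left(-13\right) = 5 - 26 = -21$)
$- (F{\left(-59,36 \right)} + E) = - (-21 + 3668) = \left(-1\right) 3647 = -3647$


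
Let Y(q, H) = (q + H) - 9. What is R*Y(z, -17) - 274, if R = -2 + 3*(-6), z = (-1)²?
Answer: 226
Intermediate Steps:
z = 1
Y(q, H) = -9 + H + q (Y(q, H) = (H + q) - 9 = -9 + H + q)
R = -20 (R = -2 - 18 = -20)
R*Y(z, -17) - 274 = -20*(-9 - 17 + 1) - 274 = -20*(-25) - 274 = 500 - 274 = 226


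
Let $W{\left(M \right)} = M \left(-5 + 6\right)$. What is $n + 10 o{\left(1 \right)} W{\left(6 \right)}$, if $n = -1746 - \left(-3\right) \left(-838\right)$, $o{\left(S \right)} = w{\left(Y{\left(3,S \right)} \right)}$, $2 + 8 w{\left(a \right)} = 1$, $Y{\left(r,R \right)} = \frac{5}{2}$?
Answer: $- \frac{8535}{2} \approx -4267.5$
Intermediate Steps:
$Y{\left(r,R \right)} = \frac{5}{2}$ ($Y{\left(r,R \right)} = 5 \cdot \frac{1}{2} = \frac{5}{2}$)
$w{\left(a \right)} = - \frac{1}{8}$ ($w{\left(a \right)} = - \frac{1}{4} + \frac{1}{8} \cdot 1 = - \frac{1}{4} + \frac{1}{8} = - \frac{1}{8}$)
$o{\left(S \right)} = - \frac{1}{8}$
$W{\left(M \right)} = M$ ($W{\left(M \right)} = M 1 = M$)
$n = -4260$ ($n = -1746 - 2514 = -4260$)
$n + 10 o{\left(1 \right)} W{\left(6 \right)} = -4260 + 10 \left(- \frac{1}{8}\right) 6 = -4260 - \frac{15}{2} = - \frac{8535}{2}$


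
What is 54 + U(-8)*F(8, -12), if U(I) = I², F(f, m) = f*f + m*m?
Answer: 13366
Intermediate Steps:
F(f, m) = f² + m²
54 + U(-8)*F(8, -12) = 54 + (-8)²*(8² + (-12)²) = 54 + 64*(64 + 144) = 54 + 64*208 = 54 + 13312 = 13366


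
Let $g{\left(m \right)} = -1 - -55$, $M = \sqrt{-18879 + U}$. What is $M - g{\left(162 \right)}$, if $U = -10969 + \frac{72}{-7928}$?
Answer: $-54 + \frac{i \sqrt{29313162607}}{991} \approx -54.0 + 172.77 i$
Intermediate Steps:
$U = - \frac{10870288}{991}$ ($U = -10969 + 72 \left(- \frac{1}{7928}\right) = -10969 - \frac{9}{991} = - \frac{10870288}{991} \approx -10969.0$)
$M = \frac{i \sqrt{29313162607}}{991}$ ($M = \sqrt{-18879 - \frac{10870288}{991}} = \sqrt{- \frac{29579377}{991}} = \frac{i \sqrt{29313162607}}{991} \approx 172.77 i$)
$g{\left(m \right)} = 54$ ($g{\left(m \right)} = -1 + 55 = 54$)
$M - g{\left(162 \right)} = \frac{i \sqrt{29313162607}}{991} - 54 = -54 + \frac{i \sqrt{29313162607}}{991}$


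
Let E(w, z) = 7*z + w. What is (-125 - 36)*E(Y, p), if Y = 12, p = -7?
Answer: 5957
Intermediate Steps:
E(w, z) = w + 7*z
(-125 - 36)*E(Y, p) = (-125 - 36)*(12 + 7*(-7)) = -161*(12 - 49) = -161*(-37) = 5957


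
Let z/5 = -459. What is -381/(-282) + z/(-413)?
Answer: 268181/38822 ≈ 6.9080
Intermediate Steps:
z = -2295 (z = 5*(-459) = -2295)
-381/(-282) + z/(-413) = -381/(-282) - 2295/(-413) = -381*(-1/282) - 2295*(-1/413) = 127/94 + 2295/413 = 268181/38822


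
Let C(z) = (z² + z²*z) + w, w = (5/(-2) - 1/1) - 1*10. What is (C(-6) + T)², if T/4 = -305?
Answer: 7991929/4 ≈ 1.9980e+6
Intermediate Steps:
T = -1220 (T = 4*(-305) = -1220)
w = -27/2 (w = (5*(-½) - 1*1) - 10 = (-5/2 - 1) - 10 = -7/2 - 10 = -27/2 ≈ -13.500)
C(z) = -27/2 + z² + z³ (C(z) = (z² + z²*z) - 27/2 = (z² + z³) - 27/2 = -27/2 + z² + z³)
(C(-6) + T)² = ((-27/2 + (-6)² + (-6)³) - 1220)² = ((-27/2 + 36 - 216) - 1220)² = (-387/2 - 1220)² = (-2827/2)² = 7991929/4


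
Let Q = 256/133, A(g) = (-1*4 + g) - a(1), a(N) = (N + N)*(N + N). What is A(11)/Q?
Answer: 399/256 ≈ 1.5586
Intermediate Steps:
a(N) = 4*N² (a(N) = (2*N)*(2*N) = 4*N²)
A(g) = -8 + g (A(g) = (-1*4 + g) - 4*1² = (-4 + g) - 4 = -8 + g)
Q = 256/133 (Q = 256*(1/133) = 256/133 ≈ 1.9248)
A(11)/Q = (-8 + 11)/(256/133) = 3*(133/256) = 399/256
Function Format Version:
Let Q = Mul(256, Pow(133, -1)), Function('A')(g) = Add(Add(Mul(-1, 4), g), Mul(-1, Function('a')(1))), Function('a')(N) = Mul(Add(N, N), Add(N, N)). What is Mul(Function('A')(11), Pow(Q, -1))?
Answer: Rational(399, 256) ≈ 1.5586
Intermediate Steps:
Function('a')(N) = Mul(4, Pow(N, 2)) (Function('a')(N) = Mul(Mul(2, N), Mul(2, N)) = Mul(4, Pow(N, 2)))
Function('A')(g) = Add(-8, g) (Function('A')(g) = Add(Add(Mul(-1, 4), g), Mul(-1, Mul(4, Pow(1, 2)))) = Add(Add(-4, g), Mul(-1, Mul(4, 1))) = Add(Add(-4, g), Mul(-1, 4)) = Add(Add(-4, g), -4) = Add(-8, g))
Q = Rational(256, 133) (Q = Mul(256, Rational(1, 133)) = Rational(256, 133) ≈ 1.9248)
Mul(Function('A')(11), Pow(Q, -1)) = Mul(Add(-8, 11), Pow(Rational(256, 133), -1)) = Mul(3, Rational(133, 256)) = Rational(399, 256)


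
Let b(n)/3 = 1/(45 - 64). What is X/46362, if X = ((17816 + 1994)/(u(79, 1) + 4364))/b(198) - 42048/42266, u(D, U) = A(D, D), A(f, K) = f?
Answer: -4117239383/6529664809017 ≈ -0.00063054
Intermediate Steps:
b(n) = -3/19 (b(n) = 3/(45 - 64) = 3/(-19) = 3*(-1/19) = -3/19)
u(D, U) = D
X = -8234478766/281681757 (X = ((17816 + 1994)/(79 + 4364))/(-3/19) - 42048/42266 = (19810/4443)*(-19/3) - 42048*1/42266 = (19810*(1/4443))*(-19/3) - 21024/21133 = (19810/4443)*(-19/3) - 21024/21133 = -376390/13329 - 21024/21133 = -8234478766/281681757 ≈ -29.233)
X/46362 = -8234478766/281681757/46362 = -8234478766/281681757*1/46362 = -4117239383/6529664809017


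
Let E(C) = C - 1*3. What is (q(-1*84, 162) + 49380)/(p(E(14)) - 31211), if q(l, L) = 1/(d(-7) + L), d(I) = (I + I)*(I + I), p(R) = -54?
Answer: -17678041/11192870 ≈ -1.5794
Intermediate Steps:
E(C) = -3 + C (E(C) = C - 3 = -3 + C)
d(I) = 4*I² (d(I) = (2*I)*(2*I) = 4*I²)
q(l, L) = 1/(196 + L) (q(l, L) = 1/(4*(-7)² + L) = 1/(4*49 + L) = 1/(196 + L))
(q(-1*84, 162) + 49380)/(p(E(14)) - 31211) = (1/(196 + 162) + 49380)/(-54 - 31211) = (1/358 + 49380)/(-31265) = (1/358 + 49380)*(-1/31265) = (17678041/358)*(-1/31265) = -17678041/11192870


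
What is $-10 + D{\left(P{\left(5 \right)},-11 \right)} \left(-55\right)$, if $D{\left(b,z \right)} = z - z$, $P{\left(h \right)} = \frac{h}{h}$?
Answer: $-10$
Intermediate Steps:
$P{\left(h \right)} = 1$
$D{\left(b,z \right)} = 0$
$-10 + D{\left(P{\left(5 \right)},-11 \right)} \left(-55\right) = -10 + 0 \left(-55\right) = -10 + 0 = -10$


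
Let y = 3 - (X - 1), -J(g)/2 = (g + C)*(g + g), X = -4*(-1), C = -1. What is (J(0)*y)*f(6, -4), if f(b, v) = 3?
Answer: 0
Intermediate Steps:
X = 4
J(g) = -4*g*(-1 + g) (J(g) = -2*(g - 1)*(g + g) = -2*(-1 + g)*2*g = -4*g*(-1 + g))
y = 0 (y = 3 - (4 - 1) = 3 - 1*3 = 3 - 3 = 0)
(J(0)*y)*f(6, -4) = ((4*0*(1 - 1*0))*0)*3 = ((4*0*(1 + 0))*0)*3 = ((4*0*1)*0)*3 = (0*0)*3 = 0*3 = 0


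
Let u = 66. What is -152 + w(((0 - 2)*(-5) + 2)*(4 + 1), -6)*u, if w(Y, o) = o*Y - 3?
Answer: -24110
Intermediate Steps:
w(Y, o) = -3 + Y*o (w(Y, o) = Y*o - 3 = -3 + Y*o)
-152 + w(((0 - 2)*(-5) + 2)*(4 + 1), -6)*u = -152 + (-3 + (((0 - 2)*(-5) + 2)*(4 + 1))*(-6))*66 = -152 + (-3 + ((-2*(-5) + 2)*5)*(-6))*66 = -152 + (-3 + ((10 + 2)*5)*(-6))*66 = -152 + (-3 + (12*5)*(-6))*66 = -152 + (-3 + 60*(-6))*66 = -152 + (-3 - 360)*66 = -152 - 363*66 = -152 - 23958 = -24110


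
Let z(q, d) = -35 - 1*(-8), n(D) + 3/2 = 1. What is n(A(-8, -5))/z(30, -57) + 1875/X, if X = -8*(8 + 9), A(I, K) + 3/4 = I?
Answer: -50557/3672 ≈ -13.768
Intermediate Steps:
A(I, K) = -¾ + I
n(D) = -½ (n(D) = -3/2 + 1 = -½)
X = -136 (X = -8*17 = -136)
z(q, d) = -27 (z(q, d) = -35 + 8 = -27)
n(A(-8, -5))/z(30, -57) + 1875/X = -½/(-27) + 1875/(-136) = -½*(-1/27) + 1875*(-1/136) = 1/54 - 1875/136 = -50557/3672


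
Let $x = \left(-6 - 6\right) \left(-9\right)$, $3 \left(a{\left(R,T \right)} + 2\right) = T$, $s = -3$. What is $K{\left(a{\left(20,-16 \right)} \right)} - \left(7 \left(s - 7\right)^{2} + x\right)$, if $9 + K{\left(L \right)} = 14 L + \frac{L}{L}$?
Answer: $- \frac{2756}{3} \approx -918.67$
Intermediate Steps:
$a{\left(R,T \right)} = -2 + \frac{T}{3}$
$x = 108$ ($x = \left(-12\right) \left(-9\right) = 108$)
$K{\left(L \right)} = -8 + 14 L$ ($K{\left(L \right)} = -9 + \left(14 L + \frac{L}{L}\right) = -9 + \left(14 L + 1\right) = -9 + \left(1 + 14 L\right) = -8 + 14 L$)
$K{\left(a{\left(20,-16 \right)} \right)} - \left(7 \left(s - 7\right)^{2} + x\right) = \left(-8 + 14 \left(-2 + \frac{1}{3} \left(-16\right)\right)\right) - \left(7 \left(-3 - 7\right)^{2} + 108\right) = \left(-8 + 14 \left(-2 - \frac{16}{3}\right)\right) - \left(7 \left(-10\right)^{2} + 108\right) = \left(-8 + 14 \left(- \frac{22}{3}\right)\right) - \left(7 \cdot 100 + 108\right) = \left(-8 - \frac{308}{3}\right) - \left(700 + 108\right) = - \frac{332}{3} - 808 = - \frac{2756}{3}$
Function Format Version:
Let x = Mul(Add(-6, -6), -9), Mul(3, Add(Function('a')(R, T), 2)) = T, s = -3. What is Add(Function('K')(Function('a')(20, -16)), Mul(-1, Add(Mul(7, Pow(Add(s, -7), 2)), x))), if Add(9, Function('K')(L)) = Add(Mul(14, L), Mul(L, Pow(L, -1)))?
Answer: Rational(-2756, 3) ≈ -918.67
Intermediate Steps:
Function('a')(R, T) = Add(-2, Mul(Rational(1, 3), T))
x = 108 (x = Mul(-12, -9) = 108)
Function('K')(L) = Add(-8, Mul(14, L)) (Function('K')(L) = Add(-9, Add(Mul(14, L), Mul(L, Pow(L, -1)))) = Add(-9, Add(Mul(14, L), 1)) = Add(-9, Add(1, Mul(14, L))) = Add(-8, Mul(14, L)))
Add(Function('K')(Function('a')(20, -16)), Mul(-1, Add(Mul(7, Pow(Add(s, -7), 2)), x))) = Add(Add(-8, Mul(14, Add(-2, Mul(Rational(1, 3), -16)))), Mul(-1, Add(Mul(7, Pow(Add(-3, -7), 2)), 108))) = Add(Add(-8, Mul(14, Add(-2, Rational(-16, 3)))), Mul(-1, Add(Mul(7, Pow(-10, 2)), 108))) = Add(Add(-8, Mul(14, Rational(-22, 3))), Mul(-1, Add(Mul(7, 100), 108))) = Add(Add(-8, Rational(-308, 3)), Mul(-1, Add(700, 108))) = Add(Rational(-332, 3), Mul(-1, 808)) = Add(Rational(-332, 3), -808) = Rational(-2756, 3)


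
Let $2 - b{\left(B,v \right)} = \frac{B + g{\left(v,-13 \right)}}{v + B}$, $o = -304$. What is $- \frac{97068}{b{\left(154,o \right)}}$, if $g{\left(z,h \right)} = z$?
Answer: $-97068$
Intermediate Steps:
$b{\left(B,v \right)} = 1$ ($b{\left(B,v \right)} = 2 - \frac{B + v}{v + B} = 2 - \frac{B + v}{B + v} = 2 - 1 = 1$)
$- \frac{97068}{b{\left(154,o \right)}} = - \frac{97068}{1} = \left(-97068\right) 1 = -97068$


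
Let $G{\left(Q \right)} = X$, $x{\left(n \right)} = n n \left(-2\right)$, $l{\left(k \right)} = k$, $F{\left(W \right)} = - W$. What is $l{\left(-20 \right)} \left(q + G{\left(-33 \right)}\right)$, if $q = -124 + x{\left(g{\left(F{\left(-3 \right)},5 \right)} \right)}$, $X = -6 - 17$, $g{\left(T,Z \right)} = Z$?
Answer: $3940$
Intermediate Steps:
$X = -23$
$x{\left(n \right)} = - 2 n^{2}$ ($x{\left(n \right)} = n^{2} \left(-2\right) = - 2 n^{2}$)
$G{\left(Q \right)} = -23$
$q = -174$ ($q = -124 - 2 \cdot 5^{2} = -124 - 50 = -174$)
$l{\left(-20 \right)} \left(q + G{\left(-33 \right)}\right) = - 20 \left(-174 - 23\right) = \left(-20\right) \left(-197\right) = 3940$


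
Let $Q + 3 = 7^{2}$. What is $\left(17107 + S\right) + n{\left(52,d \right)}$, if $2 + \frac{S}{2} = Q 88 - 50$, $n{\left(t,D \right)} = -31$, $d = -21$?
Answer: $25068$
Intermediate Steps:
$Q = 46$ ($Q = -3 + 7^{2} = -3 + 49 = 46$)
$S = 7992$ ($S = -4 + 2 \left(46 \cdot 88 - 50\right) = -4 + 2 \left(4048 - 50\right) = -4 + 2 \cdot 3998 = -4 + 7996 = 7992$)
$\left(17107 + S\right) + n{\left(52,d \right)} = \left(17107 + 7992\right) - 31 = 25099 - 31 = 25068$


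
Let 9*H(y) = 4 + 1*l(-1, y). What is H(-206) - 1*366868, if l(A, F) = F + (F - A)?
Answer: -3302219/9 ≈ -3.6691e+5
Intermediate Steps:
l(A, F) = -A + 2*F
H(y) = 5/9 + 2*y/9 (H(y) = (4 + 1*(-1*(-1) + 2*y))/9 = (4 + 1*(1 + 2*y))/9 = (4 + (1 + 2*y))/9 = (5 + 2*y)/9 = 5/9 + 2*y/9)
H(-206) - 1*366868 = (5/9 + (2/9)*(-206)) - 1*366868 = (5/9 - 412/9) - 366868 = -407/9 - 366868 = -3302219/9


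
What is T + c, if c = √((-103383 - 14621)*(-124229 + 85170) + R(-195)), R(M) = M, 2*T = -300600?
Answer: -150300 + √4609118041 ≈ -82410.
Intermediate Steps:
T = -150300 (T = (½)*(-300600) = -150300)
c = √4609118041 (c = √((-103383 - 14621)*(-124229 + 85170) - 195) = √(-118004*(-39059) - 195) = √(4609118236 - 195) = √4609118041 ≈ 67891.)
T + c = -150300 + √4609118041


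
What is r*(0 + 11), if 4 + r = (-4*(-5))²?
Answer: 4356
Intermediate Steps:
r = 396 (r = -4 + (-4*(-5))² = -4 + 20² = -4 + 400 = 396)
r*(0 + 11) = 396*(0 + 11) = 396*11 = 4356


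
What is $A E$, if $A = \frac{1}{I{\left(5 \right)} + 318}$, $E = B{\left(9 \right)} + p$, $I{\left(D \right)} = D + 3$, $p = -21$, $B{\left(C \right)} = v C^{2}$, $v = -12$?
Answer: $- \frac{993}{326} \approx -3.046$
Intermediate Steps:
$B{\left(C \right)} = - 12 C^{2}$
$I{\left(D \right)} = 3 + D$
$E = -993$ ($E = - 12 \cdot 9^{2} - 21 = \left(-12\right) 81 - 21 = -972 - 21 = -993$)
$A = \frac{1}{326}$ ($A = \frac{1}{\left(3 + 5\right) + 318} = \frac{1}{8 + 318} = \frac{1}{326} \approx 0.0030675$)
$A E = \frac{1}{326} \left(-993\right) = - \frac{993}{326}$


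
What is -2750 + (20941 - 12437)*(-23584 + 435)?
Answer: -196861846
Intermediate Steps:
-2750 + (20941 - 12437)*(-23584 + 435) = -2750 + 8504*(-23149) = -2750 - 196859096 = -196861846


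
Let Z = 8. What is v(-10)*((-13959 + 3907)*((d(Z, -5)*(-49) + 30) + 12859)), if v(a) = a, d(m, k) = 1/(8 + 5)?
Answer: 16837904160/13 ≈ 1.2952e+9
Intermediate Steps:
d(m, k) = 1/13
v(-10)*((-13959 + 3907)*((d(Z, -5)*(-49) + 30) + 12859)) = -10*(-13959 + 3907)*(((1/13)*(-49) + 30) + 12859) = -(-100520)*((-49/13 + 30) + 12859) = -(-100520)*(341/13 + 12859) = -(-100520)*167508/13 = -10*(-1683790416/13) = 16837904160/13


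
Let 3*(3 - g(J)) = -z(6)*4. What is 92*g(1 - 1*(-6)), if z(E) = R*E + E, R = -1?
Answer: 276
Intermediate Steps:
z(E) = 0 (z(E) = -E + E = 0)
g(J) = 3 (g(J) = 3 - (-1*0)*4/3 = 3 - 0*4 = 3 - ⅓*0 = 3 + 0 = 3)
92*g(1 - 1*(-6)) = 92*3 = 276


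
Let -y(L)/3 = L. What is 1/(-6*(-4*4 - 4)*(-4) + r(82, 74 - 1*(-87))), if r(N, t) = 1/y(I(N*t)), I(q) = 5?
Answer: -15/7201 ≈ -0.0020830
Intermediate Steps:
y(L) = -3*L
r(N, t) = -1/15 (r(N, t) = 1/(-3*5) = 1/(-15) = -1/15)
1/(-6*(-4*4 - 4)*(-4) + r(82, 74 - 1*(-87))) = 1/(-6*(-4*4 - 4)*(-4) - 1/15) = 1/(-6*(-16 - 4)*(-4) - 1/15) = 1/(-6*(-20)*(-4) - 1/15) = 1/(120*(-4) - 1/15) = 1/(-480 - 1/15) = 1/(-7201/15) = -15/7201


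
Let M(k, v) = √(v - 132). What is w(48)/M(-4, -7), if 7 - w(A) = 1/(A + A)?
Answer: -671*I*√139/13344 ≈ -0.59285*I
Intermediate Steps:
M(k, v) = √(-132 + v)
w(A) = 7 - 1/(2*A) (w(A) = 7 - 1/(A + A) = 7 - 1/(2*A))
w(48)/M(-4, -7) = (7 - ½/48)/(√(-132 - 7)) = (7 - ½*1/48)/(√(-139)) = (7 - 1/96)/((I*√139)) = 671*(-I*√139/139)/96 = -671*I*√139/13344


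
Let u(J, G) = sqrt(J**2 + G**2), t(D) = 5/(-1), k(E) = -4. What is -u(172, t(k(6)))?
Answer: -sqrt(29609) ≈ -172.07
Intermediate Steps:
t(D) = -5 (t(D) = 5*(-1) = -5)
u(J, G) = sqrt(G**2 + J**2)
-u(172, t(k(6))) = -sqrt((-5)**2 + 172**2) = -sqrt(25 + 29584) = -sqrt(29609)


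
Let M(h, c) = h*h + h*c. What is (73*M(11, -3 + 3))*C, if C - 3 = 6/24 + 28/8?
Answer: 238491/4 ≈ 59623.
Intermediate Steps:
M(h, c) = h**2 + c*h
C = 27/4 (C = 3 + (6/24 + 28/8) = 3 + (6*(1/24) + 28*(1/8)) = 3 + (1/4 + 7/2) = 3 + 15/4 = 27/4 ≈ 6.7500)
(73*M(11, -3 + 3))*C = (73*(11*((-3 + 3) + 11)))*(27/4) = (73*(11*(0 + 11)))*(27/4) = (73*(11*11))*(27/4) = (73*121)*(27/4) = 8833*(27/4) = 238491/4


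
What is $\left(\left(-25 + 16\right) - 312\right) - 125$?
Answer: $-446$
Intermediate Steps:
$\left(\left(-25 + 16\right) - 312\right) - 125 = \left(-9 - 312\right) - 125 = -321 - 125 = -446$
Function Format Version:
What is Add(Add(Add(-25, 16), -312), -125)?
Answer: -446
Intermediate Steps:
Add(Add(Add(-25, 16), -312), -125) = Add(Add(-9, -312), -125) = Add(-321, -125) = -446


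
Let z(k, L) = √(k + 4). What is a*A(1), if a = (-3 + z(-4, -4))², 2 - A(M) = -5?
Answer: 63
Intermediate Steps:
A(M) = 7 (A(M) = 2 - 1*(-5) = 2 + 5 = 7)
z(k, L) = √(4 + k)
a = 9 (a = (-3 + √(4 - 4))² = (-3 + √0)² = (-3 + 0)² = (-3)² = 9)
a*A(1) = 9*7 = 63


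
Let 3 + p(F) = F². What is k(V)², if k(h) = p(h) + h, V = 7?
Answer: 2809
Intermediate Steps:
p(F) = -3 + F²
k(h) = -3 + h + h² (k(h) = (-3 + h²) + h = -3 + h + h²)
k(V)² = (-3 + 7 + 7²)² = (-3 + 7 + 49)² = 53² = 2809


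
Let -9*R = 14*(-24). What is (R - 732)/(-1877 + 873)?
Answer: 521/753 ≈ 0.69190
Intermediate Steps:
R = 112/3 (R = -14*(-24)/9 = -⅑*(-336) = 112/3 ≈ 37.333)
(R - 732)/(-1877 + 873) = (112/3 - 732)/(-1877 + 873) = -2084/3/(-1004) = -2084/3*(-1/1004) = 521/753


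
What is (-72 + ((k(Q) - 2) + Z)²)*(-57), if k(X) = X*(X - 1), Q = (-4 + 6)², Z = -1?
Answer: -513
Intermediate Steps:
Q = 4 (Q = 2² = 4)
k(X) = X*(-1 + X)
(-72 + ((k(Q) - 2) + Z)²)*(-57) = (-72 + ((4*(-1 + 4) - 2) - 1)²)*(-57) = (-72 + ((4*3 - 2) - 1)²)*(-57) = (-72 + ((12 - 2) - 1)²)*(-57) = (-72 + (10 - 1)²)*(-57) = (-72 + 9²)*(-57) = (-72 + 81)*(-57) = 9*(-57) = -513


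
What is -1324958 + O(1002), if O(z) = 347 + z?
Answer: -1323609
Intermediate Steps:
-1324958 + O(1002) = -1324958 + (347 + 1002) = -1324958 + 1349 = -1323609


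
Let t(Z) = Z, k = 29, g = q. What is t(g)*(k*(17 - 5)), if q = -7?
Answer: -2436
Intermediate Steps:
g = -7
t(g)*(k*(17 - 5)) = -203*(17 - 5) = -203*12 = -7*348 = -2436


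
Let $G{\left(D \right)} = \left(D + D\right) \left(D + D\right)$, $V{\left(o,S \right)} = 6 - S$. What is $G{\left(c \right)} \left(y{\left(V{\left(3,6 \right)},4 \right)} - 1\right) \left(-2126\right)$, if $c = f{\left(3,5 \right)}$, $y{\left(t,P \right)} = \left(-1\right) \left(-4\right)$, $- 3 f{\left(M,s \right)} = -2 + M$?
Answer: $- \frac{8504}{3} \approx -2834.7$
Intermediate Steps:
$f{\left(M,s \right)} = \frac{2}{3} - \frac{M}{3}$ ($f{\left(M,s \right)} = - \frac{-2 + M}{3} = \frac{2}{3} - \frac{M}{3}$)
$y{\left(t,P \right)} = 4$
$c = - \frac{1}{3}$ ($c = \frac{2}{3} - 1 = - \frac{1}{3} \approx -0.33333$)
$G{\left(D \right)} = 4 D^{2}$ ($G{\left(D \right)} = 2 D 2 D = 4 D^{2}$)
$G{\left(c \right)} \left(y{\left(V{\left(3,6 \right)},4 \right)} - 1\right) \left(-2126\right) = 4 \left(- \frac{1}{3}\right)^{2} \left(4 - 1\right) \left(-2126\right) = 4 \cdot \frac{1}{9} \cdot 3 \left(-2126\right) = \frac{4}{9} \cdot 3 \left(-2126\right) = \frac{4}{3} \left(-2126\right) = - \frac{8504}{3}$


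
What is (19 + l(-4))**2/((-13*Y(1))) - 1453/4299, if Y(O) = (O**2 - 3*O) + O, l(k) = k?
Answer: 948386/55887 ≈ 16.970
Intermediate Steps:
Y(O) = O**2 - 2*O
(19 + l(-4))**2/((-13*Y(1))) - 1453/4299 = (19 - 4)**2/((-13*(-2 + 1))) - 1453/4299 = 15**2/((-13*(-1))) - 1453*1/4299 = 225/((-13*(-1))) - 1453/4299 = 225/13 - 1453/4299 = 948386/55887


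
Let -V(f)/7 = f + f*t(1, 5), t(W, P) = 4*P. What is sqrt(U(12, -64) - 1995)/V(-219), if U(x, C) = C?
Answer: I*sqrt(2059)/32193 ≈ 0.0014095*I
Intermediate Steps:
V(f) = -147*f (V(f) = -7*(f + f*(4*5)) = -7*(f + f*20) = -7*(f + 20*f) = -147*f)
sqrt(U(12, -64) - 1995)/V(-219) = sqrt(-64 - 1995)/((-147*(-219))) = sqrt(-2059)/32193 = (I*sqrt(2059))*(1/32193) = I*sqrt(2059)/32193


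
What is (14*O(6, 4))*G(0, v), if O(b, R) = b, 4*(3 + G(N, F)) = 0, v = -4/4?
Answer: -252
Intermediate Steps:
v = -1 (v = -4*¼ = -1)
G(N, F) = -3 (G(N, F) = -3 + (¼)*0 = -3 + 0 = -3)
(14*O(6, 4))*G(0, v) = (14*6)*(-3) = 84*(-3) = -252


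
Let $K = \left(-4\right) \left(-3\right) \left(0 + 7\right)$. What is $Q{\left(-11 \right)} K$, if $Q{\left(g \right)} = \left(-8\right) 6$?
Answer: $-4032$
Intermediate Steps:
$Q{\left(g \right)} = -48$
$K = 84$ ($K = 12 \cdot 7 = 84$)
$Q{\left(-11 \right)} K = \left(-48\right) 84 = -4032$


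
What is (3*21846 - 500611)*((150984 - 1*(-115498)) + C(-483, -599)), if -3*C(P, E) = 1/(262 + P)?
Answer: -76867639107391/663 ≈ -1.1594e+11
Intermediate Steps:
C(P, E) = -1/(3*(262 + P))
(3*21846 - 500611)*((150984 - 1*(-115498)) + C(-483, -599)) = (3*21846 - 500611)*((150984 - 1*(-115498)) - 1/(786 + 3*(-483))) = (65538 - 500611)*((150984 + 115498) - 1/(786 - 1449)) = -435073*(266482 - 1/(-663)) = -435073*(266482 - 1*(-1/663)) = -435073*(266482 + 1/663) = -435073*176677567/663 = -76867639107391/663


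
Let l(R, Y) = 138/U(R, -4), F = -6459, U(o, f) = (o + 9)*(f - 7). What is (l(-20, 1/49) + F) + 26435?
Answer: 2417234/121 ≈ 19977.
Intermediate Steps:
U(o, f) = (-7 + f)*(9 + o) (U(o, f) = (9 + o)*(-7 + f) = (-7 + f)*(9 + o))
l(R, Y) = 138/(-99 - 11*R) (l(R, Y) = 138/(-63 - 7*R + 9*(-4) - 4*R) = 138/(-63 - 7*R - 36 - 4*R) = 138/(-99 - 11*R))
(l(-20, 1/49) + F) + 26435 = (-138/(99 + 11*(-20)) - 6459) + 26435 = (-138/(99 - 220) - 6459) + 26435 = (-138/(-121) - 6459) + 26435 = (-138*(-1/121) - 6459) + 26435 = (138/121 - 6459) + 26435 = -781401/121 + 26435 = 2417234/121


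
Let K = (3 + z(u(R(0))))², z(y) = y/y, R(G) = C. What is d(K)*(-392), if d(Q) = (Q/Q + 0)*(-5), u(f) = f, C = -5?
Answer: 1960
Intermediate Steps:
R(G) = -5
z(y) = 1
K = 16 (K = (3 + 1)² = 4² = 16)
d(Q) = -5 (d(Q) = (1 + 0)*(-5) = 1*(-5) = -5)
d(K)*(-392) = -5*(-392) = 1960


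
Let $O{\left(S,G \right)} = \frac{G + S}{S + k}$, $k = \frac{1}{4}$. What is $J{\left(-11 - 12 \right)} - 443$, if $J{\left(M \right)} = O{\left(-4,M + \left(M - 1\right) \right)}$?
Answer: $- \frac{2147}{5} \approx -429.4$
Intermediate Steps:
$k = \frac{1}{4} \approx 0.25$
$O{\left(S,G \right)} = \frac{G + S}{\frac{1}{4} + S}$ ($O{\left(S,G \right)} = \frac{G + S}{S + \frac{1}{4}} = \frac{G + S}{\frac{1}{4} + S}$)
$J{\left(M \right)} = \frac{4}{3} - \frac{8 M}{15}$ ($J{\left(M \right)} = \frac{4 \left(\left(M + \left(M - 1\right)\right) - 4\right)}{1 + 4 \left(-4\right)} = \frac{4 \left(\left(M + \left(-1 + M\right)\right) - 4\right)}{1 - 16} = \frac{4 \left(\left(-1 + 2 M\right) - 4\right)}{-15} = 4 \left(- \frac{1}{15}\right) \left(-5 + 2 M\right) = \frac{4}{3} - \frac{8 M}{15}$)
$J{\left(-11 - 12 \right)} - 443 = \left(\frac{4}{3} - \frac{8 \left(-11 - 12\right)}{15}\right) - 443 = \left(\frac{4}{3} - - \frac{184}{15}\right) - 443 = \left(\frac{4}{3} + \frac{184}{15}\right) - 443 = \frac{68}{5} - 443 = - \frac{2147}{5}$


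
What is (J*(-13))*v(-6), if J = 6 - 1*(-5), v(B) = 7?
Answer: -1001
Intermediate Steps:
J = 11 (J = 6 + 5 = 11)
(J*(-13))*v(-6) = (11*(-13))*7 = -143*7 = -1001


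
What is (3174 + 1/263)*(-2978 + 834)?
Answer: -1789731872/263 ≈ -6.8051e+6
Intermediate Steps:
(3174 + 1/263)*(-2978 + 834) = (3174 + 1/263)*(-2144) = (834763/263)*(-2144) = -1789731872/263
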